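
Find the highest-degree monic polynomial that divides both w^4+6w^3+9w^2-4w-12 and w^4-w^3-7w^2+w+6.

w^2+w-2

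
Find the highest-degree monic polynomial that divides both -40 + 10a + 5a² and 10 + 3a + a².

1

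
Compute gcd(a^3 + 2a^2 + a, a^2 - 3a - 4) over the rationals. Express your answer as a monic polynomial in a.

Euclidean algorithm in ℚ[a]:
  a^3 + 2a^2 + a = (a + 5)(a^2 - 3a - 4) + (20a + 20)
  a^2 - 3a - 4 = ((1/20)a - 1/5)(20a + 20) + (0)
Last nonzero remainder: 20a + 20. Dividing through by 20 gives the monic gcd a + 1.

a + 1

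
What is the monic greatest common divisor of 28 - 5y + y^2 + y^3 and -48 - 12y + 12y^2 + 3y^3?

Repeated division with remainder:
  y^3 + y^2 - 5y + 28 = (1/3)(3y^3 + 12y^2 - 12y - 48) + (-3y^2 - y + 44)
  3y^3 + 12y^2 - 12y - 48 = (-y - 11/3)(-3y^2 - y + 44) + ((85/3)y + 340/3)
  -3y^2 - y + 44 = (-(9/85)y + 33/85)((85/3)y + 340/3) + (0)
Last nonzero remainder: (85/3)y + 340/3. Dividing through by 85/3 gives the monic gcd y + 4.

4 + y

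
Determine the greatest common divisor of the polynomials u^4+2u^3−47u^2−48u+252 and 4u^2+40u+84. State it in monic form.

u^2+10u+21

Apply the Euclidean algorithm:
  u^4+2u^3−47u^2−48u+252 = ((1/4)u^2−2u+3)(4u^2+40u+84) + (0)
Last nonzero remainder: 4u^2+40u+84. Dividing through by 4 gives the monic gcd u^2+10u+21.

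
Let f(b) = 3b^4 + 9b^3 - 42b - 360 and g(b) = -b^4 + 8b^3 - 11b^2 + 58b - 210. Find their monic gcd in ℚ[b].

By polynomial division,
  3b^4 + 9b^3 - 42b - 360 = (-3)(-b^4 + 8b^3 - 11b^2 + 58b - 210) + (33b^3 - 33b^2 + 132b - 990)
  -b^4 + 8b^3 - 11b^2 + 58b - 210 = (-(1/33)b + 7/33)(33b^3 - 33b^2 + 132b - 990) + (0)
Last nonzero remainder: 33b^3 - 33b^2 + 132b - 990. Dividing through by 33 gives the monic gcd b^3 - b^2 + 4b - 30.

b^3 - b^2 + 4b - 30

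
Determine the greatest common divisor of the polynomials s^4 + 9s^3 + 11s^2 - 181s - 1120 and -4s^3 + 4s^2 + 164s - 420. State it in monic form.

s^2 + 2s - 35

Repeated division with remainder:
  s^4 + 9s^3 + 11s^2 - 181s - 1120 = (-(1/4)s - 5/2)(-4s^3 + 4s^2 + 164s - 420) + (62s^2 + 124s - 2170)
  -4s^3 + 4s^2 + 164s - 420 = (-(2/31)s + 6/31)(62s^2 + 124s - 2170) + (0)
Last nonzero remainder: 62s^2 + 124s - 2170. Dividing through by 62 gives the monic gcd s^2 + 2s - 35.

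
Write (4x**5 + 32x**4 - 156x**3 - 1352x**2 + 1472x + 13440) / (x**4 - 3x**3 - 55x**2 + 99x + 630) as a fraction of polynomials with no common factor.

Apply the Euclidean algorithm:
  4x**5 + 32x**4 - 156x**3 - 1352x**2 + 1472x + 13440 = (4x + 44)(x**4 - 3x**3 - 55x**2 + 99x + 630) + (196x**3 + 672x**2 - 5404x - 14280)
  x**4 - 3x**3 - 55x**2 + 99x + 630 = ((1/196)x - 45/1372)(196x**3 + 672x**2 - 5404x - 14280) + (-(264/49)x**2 - (264/49)x + 7920/49)
  196x**3 + 672x**2 - 5404x - 14280 = (-(2401/66)x - 5831/66)(-(264/49)x**2 - (264/49)x + 7920/49) + (0)
Last nonzero remainder: -(264/49)x**2 - (264/49)x + 7920/49. Dividing through by -264/49 gives the monic gcd x**2 + x - 30.
Cancel x**2 + x - 30 from numerator and denominator to get the reduced form.

(4x**3 + 28x**2 - 64x - 448)/(x**2 - 4x - 21)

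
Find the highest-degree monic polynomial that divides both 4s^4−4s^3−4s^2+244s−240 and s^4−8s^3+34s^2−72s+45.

Repeated division with remainder:
  4s^4−4s^3−4s^2+244s−240 = (4)(s^4−8s^3+34s^2−72s+45) + (28s^3−140s^2+532s−420)
  s^4−8s^3+34s^2−72s+45 = ((1/28)s−3/28)(28s^3−140s^2+532s−420) + (0)
Last nonzero remainder: 28s^3−140s^2+532s−420. Dividing through by 28 gives the monic gcd s^3−5s^2+19s−15.

s^3−5s^2+19s−15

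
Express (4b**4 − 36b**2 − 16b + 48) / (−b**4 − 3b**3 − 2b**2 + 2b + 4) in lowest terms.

(−4b**2 + 4b + 24)/(b**2 + 2b + 2)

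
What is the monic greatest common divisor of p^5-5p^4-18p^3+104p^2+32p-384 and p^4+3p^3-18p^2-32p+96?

p^2+p-12

Apply the Euclidean algorithm:
  p^5-5p^4-18p^3+104p^2+32p-384 = (p-8)(p^4+3p^3-18p^2-32p+96) + (24p^3-8p^2-320p+384)
  p^4+3p^3-18p^2-32p+96 = ((1/24)p+5/36)(24p^3-8p^2-320p+384) + (-(32/9)p^2-(32/9)p+128/3)
  24p^3-8p^2-320p+384 = (-(27/4)p+9)(-(32/9)p^2-(32/9)p+128/3) + (0)
Last nonzero remainder: -(32/9)p^2-(32/9)p+128/3. Dividing through by -32/9 gives the monic gcd p^2+p-12.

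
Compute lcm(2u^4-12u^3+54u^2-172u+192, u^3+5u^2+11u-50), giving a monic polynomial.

u^6+u^5+10u^4-47u^3+169u^2-1478u+2400

By polynomial division,
  2u^4-12u^3+54u^2-172u+192 = (2u-22)(u^3+5u^2+11u-50) + (142u^2+170u-908)
  u^3+5u^2+11u-50 = ((1/142)u+135/5041)(142u^2+170u-908) + ((64735/5041)u-129470/5041)
  142u^2+170u-908 = ((715822/64735)u+2288614/64735)((64735/5041)u-129470/5041) + (0)
Last nonzero remainder: (64735/5041)u-129470/5041. Dividing through by 64735/5041 gives the monic gcd u-2.
Then lcm(f, g) = f·g / gcd(f, g); expanding and making the result monic gives the answer.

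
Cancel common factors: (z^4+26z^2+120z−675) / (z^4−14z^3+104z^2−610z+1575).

Repeated division with remainder:
  z^4+26z^2+120z−675 = (z^4−14z^3+104z^2−610z+1575) + (14z^3−78z^2+730z−2250)
  z^4−14z^3+104z^2−610z+1575 = ((1/14)z−59/98)(14z^3−78z^2+730z−2250) + ((240/49)z^2−(480/49)z+10800/49)
  14z^3−78z^2+730z−2250 = ((343/120)z−245/24)((240/49)z^2−(480/49)z+10800/49) + (0)
Last nonzero remainder: (240/49)z^2−(480/49)z+10800/49. Dividing through by 240/49 gives the monic gcd z^2−2z+45.
Cancel z^2−2z+45 from numerator and denominator to get the reduced form.

(z^2+2z−15)/(z^2−12z+35)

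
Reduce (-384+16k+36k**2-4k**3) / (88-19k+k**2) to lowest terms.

(48+4k-4k**2)/(-11+k)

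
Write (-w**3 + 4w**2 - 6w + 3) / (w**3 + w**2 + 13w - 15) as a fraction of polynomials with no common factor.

Repeated division with remainder:
  -w**3 + 4w**2 - 6w + 3 = (-1)(w**3 + w**2 + 13w - 15) + (5w**2 + 7w - 12)
  w**3 + w**2 + 13w - 15 = ((1/5)w - 2/25)(5w**2 + 7w - 12) + ((399/25)w - 399/25)
  5w**2 + 7w - 12 = ((125/399)w + 100/133)((399/25)w - 399/25) + (0)
Last nonzero remainder: (399/25)w - 399/25. Dividing through by 399/25 gives the monic gcd w - 1.
Cancel w - 1 from numerator and denominator to get the reduced form.

(-w**2 + 3w - 3)/(w**2 + 2w + 15)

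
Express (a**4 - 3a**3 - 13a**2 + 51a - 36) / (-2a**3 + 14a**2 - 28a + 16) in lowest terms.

(-a**3 + 2a**2 + 15a - 36)/(2a**2 - 12a + 16)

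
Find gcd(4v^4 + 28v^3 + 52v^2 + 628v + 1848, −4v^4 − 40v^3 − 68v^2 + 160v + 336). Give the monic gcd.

v^2 + 10v + 21

Euclidean algorithm in ℚ[v]:
  4v^4 + 28v^3 + 52v^2 + 628v + 1848 = (−1)(−4v^4 − 40v^3 − 68v^2 + 160v + 336) + (−12v^3 − 16v^2 + 788v + 2184)
  −4v^4 − 40v^3 − 68v^2 + 160v + 336 = ((1/3)v + 26/9)(−12v^3 − 16v^2 + 788v + 2184) + (−(2560/9)v^2 − (25600/9)v − 17920/3)
  −12v^3 − 16v^2 + 788v + 2184 = ((27/640)v − 117/320)(−(2560/9)v^2 − (25600/9)v − 17920/3) + (0)
Last nonzero remainder: −(2560/9)v^2 − (25600/9)v − 17920/3. Dividing through by −2560/9 gives the monic gcd v^2 + 10v + 21.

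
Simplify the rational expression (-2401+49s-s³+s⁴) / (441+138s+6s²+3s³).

(-49+s²)/(9+3s)

By polynomial division,
  s⁴-s³+49s-2401 = ((1/3)s-1)(3s³+6s²+138s+441) + (-40s²+40s-1960)
  3s³+6s²+138s+441 = (-(3/40)s-9/40)(-40s²+40s-1960) + (0)
Last nonzero remainder: -40s²+40s-1960. Dividing through by -40 gives the monic gcd s²-s+49.
Cancel s²-s+49 from numerator and denominator to get the reduced form.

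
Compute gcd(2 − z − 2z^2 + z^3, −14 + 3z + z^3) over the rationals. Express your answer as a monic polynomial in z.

Apply the Euclidean algorithm:
  z^3 − 2z^2 − z + 2 = (z^3 + 3z − 14) + (−2z^2 − 4z + 16)
  z^3 + 3z − 14 = (−(1/2)z + 1)(−2z^2 − 4z + 16) + (15z − 30)
  −2z^2 − 4z + 16 = (−(2/15)z − 8/15)(15z − 30) + (0)
Last nonzero remainder: 15z − 30. Dividing through by 15 gives the monic gcd z − 2.

−2 + z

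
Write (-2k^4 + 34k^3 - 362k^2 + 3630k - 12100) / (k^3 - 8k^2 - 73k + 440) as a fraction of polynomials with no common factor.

(-2k^2 + 2k - 220)/(k + 8)

Euclidean algorithm in ℚ[k]:
  -2k^4 + 34k^3 - 362k^2 + 3630k - 12100 = (-2k + 18)(k^3 - 8k^2 - 73k + 440) + (-364k^2 + 5824k - 20020)
  k^3 - 8k^2 - 73k + 440 = (-(1/364)k - 2/91)(-364k^2 + 5824k - 20020) + (0)
Last nonzero remainder: -364k^2 + 5824k - 20020. Dividing through by -364 gives the monic gcd k^2 - 16k + 55.
Cancel k^2 - 16k + 55 from numerator and denominator to get the reduced form.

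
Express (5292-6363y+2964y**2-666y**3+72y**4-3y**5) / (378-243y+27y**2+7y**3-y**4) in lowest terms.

Euclidean algorithm in ℚ[y]:
  -3y**5+72y**4-666y**3+2964y**2-6363y+5292 = (3y-51)(-y**4+7y**3+27y**2-243y+378) + (-390y**3+5070y**2-19890y+24570)
  -y**4+7y**3+27y**2-243y+378 = ((1/390)y+1/65)(-390y**3+5070y**2-19890y+24570) + (0)
Last nonzero remainder: -390y**3+5070y**2-19890y+24570. Dividing through by -390 gives the monic gcd y**3-13y**2+51y-63.
Cancel y**3-13y**2+51y-63 from numerator and denominator to get the reduced form.

(84-33y+3y**2)/(6+y)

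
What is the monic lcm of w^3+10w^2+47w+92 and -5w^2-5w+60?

Apply the Euclidean algorithm:
  w^3+10w^2+47w+92 = (-(1/5)w-9/5)(-5w^2-5w+60) + (50w+200)
  -5w^2-5w+60 = (-(1/10)w+3/10)(50w+200) + (0)
Last nonzero remainder: 50w+200. Dividing through by 50 gives the monic gcd w+4.
Then lcm(f, g) = f·g / gcd(f, g); expanding and making the result monic gives the answer.

w^4+7w^3+17w^2-49w-276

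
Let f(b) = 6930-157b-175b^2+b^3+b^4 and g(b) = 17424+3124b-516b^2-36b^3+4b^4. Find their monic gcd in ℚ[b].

Repeated division with remainder:
  b^4+b^3-175b^2-157b+6930 = (1/4)(4b^4-36b^3-516b^2+3124b+17424) + (10b^3-46b^2-938b+2574)
  4b^4-36b^3-516b^2+3124b+17424 = ((2/5)b-44/25)(10b^3-46b^2-938b+2574) + (-(5544/25)b^2+(11088/25)b+548856/25)
  10b^3-46b^2-938b+2574 = (-(125/2772)b+325/2772)(-(5544/25)b^2+(11088/25)b+548856/25) + (0)
Last nonzero remainder: -(5544/25)b^2+(11088/25)b+548856/25. Dividing through by -5544/25 gives the monic gcd b^2-2b-99.

-99-2b+b^2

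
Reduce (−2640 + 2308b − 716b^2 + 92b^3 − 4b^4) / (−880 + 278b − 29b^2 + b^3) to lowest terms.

Repeated division with remainder:
  −4b^4 + 92b^3 − 716b^2 + 2308b − 2640 = (−4b − 24)(b^3 − 29b^2 + 278b − 880) + (−300b^2 + 5460b − 23760)
  b^3 − 29b^2 + 278b − 880 = (−(1/300)b + 9/250)(−300b^2 + 5460b − 23760) + ((56/25)b − 616/25)
  −300b^2 + 5460b − 23760 = (−(1875/14)b + 6750/7)((56/25)b − 616/25) + (0)
Last nonzero remainder: (56/25)b − 616/25. Dividing through by 56/25 gives the monic gcd b − 11.
Cancel b − 11 from numerator and denominator to get the reduced form.

(240 − 188b + 48b^2 − 4b^3)/(80 − 18b + b^2)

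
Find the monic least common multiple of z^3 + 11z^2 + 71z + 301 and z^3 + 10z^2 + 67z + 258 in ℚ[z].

Apply the Euclidean algorithm:
  z^3 + 11z^2 + 71z + 301 = (z^3 + 10z^2 + 67z + 258) + (z^2 + 4z + 43)
  z^3 + 10z^2 + 67z + 258 = (z + 6)(z^2 + 4z + 43) + (0)
The last nonzero remainder z^2 + 4z + 43 is already monic.
Then lcm(f, g) = f·g / gcd(f, g); expanding and making the result monic gives the answer.

z^4 + 17z^3 + 137z^2 + 727z + 1806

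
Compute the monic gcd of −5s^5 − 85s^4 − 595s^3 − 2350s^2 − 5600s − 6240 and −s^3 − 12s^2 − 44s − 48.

Euclidean algorithm in ℚ[s]:
  −5s^5 − 85s^4 − 595s^3 − 2350s^2 − 5600s − 6240 = (5s^2 + 25s + 75)(−s^3 − 12s^2 − 44s − 48) + (−110s^2 − 1100s − 2640)
  −s^3 − 12s^2 − 44s − 48 = ((1/110)s + 1/55)(−110s^2 − 1100s − 2640) + (0)
Last nonzero remainder: −110s^2 − 1100s − 2640. Dividing through by −110 gives the monic gcd s^2 + 10s + 24.

s^2 + 10s + 24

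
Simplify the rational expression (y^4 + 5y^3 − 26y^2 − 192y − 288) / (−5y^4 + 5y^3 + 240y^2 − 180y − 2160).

Euclidean algorithm in ℚ[y]:
  y^4 + 5y^3 − 26y^2 − 192y − 288 = (−1/5)(−5y^4 + 5y^3 + 240y^2 − 180y − 2160) + (6y^3 + 22y^2 − 228y − 720)
  −5y^4 + 5y^3 + 240y^2 − 180y − 2160 = (−(5/6)y + 35/9)(6y^3 + 22y^2 − 228y − 720) + (−(320/9)y^2 + (320/3)y + 640)
  6y^3 + 22y^2 − 228y − 720 = (−(27/160)y − 9/8)(−(320/9)y^2 + (320/3)y + 640) + (0)
Last nonzero remainder: −(320/9)y^2 + (320/3)y + 640. Dividing through by −320/9 gives the monic gcd y^2 − 3y − 18.
Cancel y^2 − 3y − 18 from numerator and denominator to get the reduced form.

(−y^2 − 8y − 16)/(5y^2 + 10y − 120)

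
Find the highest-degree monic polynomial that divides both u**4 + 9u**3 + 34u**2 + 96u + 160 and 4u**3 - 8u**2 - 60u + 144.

Apply the Euclidean algorithm:
  u**4 + 9u**3 + 34u**2 + 96u + 160 = ((1/4)u + 11/4)(4u**3 - 8u**2 - 60u + 144) + (71u**2 + 225u - 236)
  4u**3 - 8u**2 - 60u + 144 = ((4/71)u - 1468/5041)(71u**2 + 225u - 236) + ((94864/5041)u + 379456/5041)
  71u**2 + 225u - 236 = ((357911/94864)u - 297419/94864)((94864/5041)u + 379456/5041) + (0)
Last nonzero remainder: (94864/5041)u + 379456/5041. Dividing through by 94864/5041 gives the monic gcd u + 4.

u + 4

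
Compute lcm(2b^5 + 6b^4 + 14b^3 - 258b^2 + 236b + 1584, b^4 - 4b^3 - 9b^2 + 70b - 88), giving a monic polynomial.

By polynomial division,
  2b^5 + 6b^4 + 14b^3 - 258b^2 + 236b + 1584 = (2b + 14)(b^4 - 4b^3 - 9b^2 + 70b - 88) + (88b^3 - 272b^2 - 568b + 2816)
  b^4 - 4b^3 - 9b^2 + 70b - 88 = ((1/88)b - 5/484)(88b^3 - 272b^2 - 568b + 2816) + (-(648/121)b^2 + (3888/121)b - 648/11)
  88b^3 - 272b^2 - 568b + 2816 = (-(1331/81)b - 3872/81)(-(648/121)b^2 + (3888/121)b - 648/11) + (0)
Last nonzero remainder: -(648/121)b^2 + (3888/121)b - 648/11. Dividing through by -648/121 gives the monic gcd b^2 - 6b + 11.
Then lcm(f, g) = f·g / gcd(f, g); expanding and making the result monic gives the answer.

b^7 + 5b^6 + 5b^5 - 139b^4 - 196b^3 + 2060b^2 + 640b - 6336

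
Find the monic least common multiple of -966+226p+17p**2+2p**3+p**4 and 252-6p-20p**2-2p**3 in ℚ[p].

Repeated division with remainder:
  p**4+2p**3+17p**2+226p-966 = (-(1/2)p+4)(-2p**3-20p**2-6p+252) + (94p**2+376p-1974)
  -2p**3-20p**2-6p+252 = (-(1/47)p-6/47)(94p**2+376p-1974) + (0)
Last nonzero remainder: 94p**2+376p-1974. Dividing through by 94 gives the monic gcd p**2+4p-21.
Then lcm(f, g) = f·g / gcd(f, g); expanding and making the result monic gives the answer.

-5796+390p+328p**2+29p**3+8p**4+p**5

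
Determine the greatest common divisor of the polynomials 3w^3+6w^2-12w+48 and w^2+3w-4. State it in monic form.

w+4

By polynomial division,
  3w^3+6w^2-12w+48 = (3w-3)(w^2+3w-4) + (9w+36)
  w^2+3w-4 = ((1/9)w-1/9)(9w+36) + (0)
Last nonzero remainder: 9w+36. Dividing through by 9 gives the monic gcd w+4.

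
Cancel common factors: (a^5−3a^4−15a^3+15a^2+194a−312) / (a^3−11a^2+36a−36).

(a^3+2a^2−11a−52)/(a−6)

Euclidean algorithm in ℚ[a]:
  a^5−3a^4−15a^3+15a^2+194a−312 = (a^2+8a+37)(a^3−11a^2+36a−36) + (170a^2−850a+1020)
  a^3−11a^2+36a−36 = ((1/170)a−3/85)(170a^2−850a+1020) + (0)
Last nonzero remainder: 170a^2−850a+1020. Dividing through by 170 gives the monic gcd a^2−5a+6.
Cancel a^2−5a+6 from numerator and denominator to get the reduced form.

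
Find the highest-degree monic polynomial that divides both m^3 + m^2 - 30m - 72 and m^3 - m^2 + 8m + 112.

m + 4

Repeated division with remainder:
  m^3 + m^2 - 30m - 72 = (m^3 - m^2 + 8m + 112) + (2m^2 - 38m - 184)
  m^3 - m^2 + 8m + 112 = ((1/2)m + 9)(2m^2 - 38m - 184) + (442m + 1768)
  2m^2 - 38m - 184 = ((1/221)m - 23/221)(442m + 1768) + (0)
Last nonzero remainder: 442m + 1768. Dividing through by 442 gives the monic gcd m + 4.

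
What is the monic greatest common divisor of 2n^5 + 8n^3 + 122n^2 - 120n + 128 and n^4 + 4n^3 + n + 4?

Euclidean algorithm in ℚ[n]:
  2n^5 + 8n^3 + 122n^2 - 120n + 128 = (2n - 8)(n^4 + 4n^3 + n + 4) + (40n^3 + 120n^2 - 120n + 160)
  n^4 + 4n^3 + n + 4 = ((1/40)n + 1/40)(40n^3 + 120n^2 - 120n + 160) + (0)
Last nonzero remainder: 40n^3 + 120n^2 - 120n + 160. Dividing through by 40 gives the monic gcd n^3 + 3n^2 - 3n + 4.

n^3 + 3n^2 - 3n + 4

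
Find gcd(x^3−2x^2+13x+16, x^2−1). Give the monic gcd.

By polynomial division,
  x^3−2x^2+13x+16 = (x−2)(x^2−1) + (14x+14)
  x^2−1 = ((1/14)x−1/14)(14x+14) + (0)
Last nonzero remainder: 14x+14. Dividing through by 14 gives the monic gcd x+1.

x+1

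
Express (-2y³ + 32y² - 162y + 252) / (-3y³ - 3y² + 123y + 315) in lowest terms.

By polynomial division,
  -2y³ + 32y² - 162y + 252 = (2/3)(-3y³ - 3y² + 123y + 315) + (34y² - 244y + 42)
  -3y³ - 3y² + 123y + 315 = (-(3/34)y - 417/578)(34y² - 244y + 42) + (-(14256/289)y + 99792/289)
  34y² - 244y + 42 = (-(4913/7128)y + 289/2376)(-(14256/289)y + 99792/289) + (0)
Last nonzero remainder: -(14256/289)y + 99792/289. Dividing through by -14256/289 gives the monic gcd y - 7.
Cancel y - 7 from numerator and denominator to get the reduced form.

(2y² - 18y + 36)/(3y² + 24y + 45)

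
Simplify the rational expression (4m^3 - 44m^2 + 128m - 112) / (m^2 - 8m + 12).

Repeated division with remainder:
  4m^3 - 44m^2 + 128m - 112 = (4m - 12)(m^2 - 8m + 12) + (-16m + 32)
  m^2 - 8m + 12 = (-(1/16)m + 3/8)(-16m + 32) + (0)
Last nonzero remainder: -16m + 32. Dividing through by -16 gives the monic gcd m - 2.
Cancel m - 2 from numerator and denominator to get the reduced form.

(4m^2 - 36m + 56)/(m - 6)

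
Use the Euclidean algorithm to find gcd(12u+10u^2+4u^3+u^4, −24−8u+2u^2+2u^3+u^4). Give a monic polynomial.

12+10u+4u^2+u^3

Repeated division with remainder:
  u^4+4u^3+10u^2+12u = (u^4+2u^3+2u^2−8u−24) + (2u^3+8u^2+20u+24)
  u^4+2u^3+2u^2−8u−24 = ((1/2)u−1)(2u^3+8u^2+20u+24) + (0)
Last nonzero remainder: 2u^3+8u^2+20u+24. Dividing through by 2 gives the monic gcd u^3+4u^2+10u+12.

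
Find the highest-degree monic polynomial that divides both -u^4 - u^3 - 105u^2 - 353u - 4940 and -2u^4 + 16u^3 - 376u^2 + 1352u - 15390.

u^2 - 6u + 95

Euclidean algorithm in ℚ[u]:
  -u^4 - u^3 - 105u^2 - 353u - 4940 = (1/2)(-2u^4 + 16u^3 - 376u^2 + 1352u - 15390) + (-9u^3 + 83u^2 - 1029u + 2755)
  -2u^4 + 16u^3 - 376u^2 + 1352u - 15390 = ((2/9)u + 22/81)(-9u^3 + 83u^2 - 1029u + 2755) + (-(13760/81)u^2 + (27520/27)u - 1307200/81)
  -9u^3 + 83u^2 - 1029u + 2755 = ((729/13760)u - 2349/13760)(-(13760/81)u^2 + (27520/27)u - 1307200/81) + (0)
Last nonzero remainder: -(13760/81)u^2 + (27520/27)u - 1307200/81. Dividing through by -13760/81 gives the monic gcd u^2 - 6u + 95.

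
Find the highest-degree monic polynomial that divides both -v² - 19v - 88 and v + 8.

v + 8

Repeated division with remainder:
  -v² - 19v - 88 = (-v - 11)(v + 8) + (0)
The last nonzero remainder v + 8 is already monic.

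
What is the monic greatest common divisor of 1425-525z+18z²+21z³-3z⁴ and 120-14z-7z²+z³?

-5+z

Euclidean algorithm in ℚ[z]:
  -3z⁴+21z³+18z²-525z+1425 = (-3z)(z³-7z²-14z+120) + (-24z²-165z+1425)
  z³-7z²-14z+120 = (-(1/24)z+37/64)(-24z²-165z+1425) + ((9009/64)z-45045/64)
  -24z²-165z+1425 = (-(512/3003)z-6080/3003)((9009/64)z-45045/64) + (0)
Last nonzero remainder: (9009/64)z-45045/64. Dividing through by 9009/64 gives the monic gcd z-5.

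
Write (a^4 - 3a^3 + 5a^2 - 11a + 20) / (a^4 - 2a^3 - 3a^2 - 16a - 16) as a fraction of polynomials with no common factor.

Apply the Euclidean algorithm:
  a^4 - 3a^3 + 5a^2 - 11a + 20 = (a^4 - 2a^3 - 3a^2 - 16a - 16) + (-a^3 + 8a^2 + 5a + 36)
  a^4 - 2a^3 - 3a^2 - 16a - 16 = (-a - 6)(-a^3 + 8a^2 + 5a + 36) + (50a^2 + 50a + 200)
  -a^3 + 8a^2 + 5a + 36 = (-(1/50)a + 9/50)(50a^2 + 50a + 200) + (0)
Last nonzero remainder: 50a^2 + 50a + 200. Dividing through by 50 gives the monic gcd a^2 + a + 4.
Cancel a^2 + a + 4 from numerator and denominator to get the reduced form.

(a^2 - 4a + 5)/(a^2 - 3a - 4)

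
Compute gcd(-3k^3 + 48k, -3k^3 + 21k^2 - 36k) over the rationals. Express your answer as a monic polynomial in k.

Euclidean algorithm in ℚ[k]:
  -3k^3 + 48k = (-3k^3 + 21k^2 - 36k) + (-21k^2 + 84k)
  -3k^3 + 21k^2 - 36k = ((1/7)k - 3/7)(-21k^2 + 84k) + (0)
Last nonzero remainder: -21k^2 + 84k. Dividing through by -21 gives the monic gcd k^2 - 4k.

k^2 - 4k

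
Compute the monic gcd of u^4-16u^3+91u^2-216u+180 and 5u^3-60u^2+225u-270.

u^2-9u+18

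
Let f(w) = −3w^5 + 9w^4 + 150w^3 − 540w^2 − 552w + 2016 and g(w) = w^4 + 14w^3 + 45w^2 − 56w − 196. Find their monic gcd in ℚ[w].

Apply the Euclidean algorithm:
  −3w^5 + 9w^4 + 150w^3 − 540w^2 − 552w + 2016 = (−3w + 51)(w^4 + 14w^3 + 45w^2 − 56w − 196) + (−429w^3 − 3003w^2 + 1716w + 12012)
  w^4 + 14w^3 + 45w^2 − 56w − 196 = (−(1/429)w − 7/429)(−429w^3 − 3003w^2 + 1716w + 12012) + (0)
Last nonzero remainder: −429w^3 − 3003w^2 + 1716w + 12012. Dividing through by −429 gives the monic gcd w^3 + 7w^2 − 4w − 28.

w^3 + 7w^2 − 4w − 28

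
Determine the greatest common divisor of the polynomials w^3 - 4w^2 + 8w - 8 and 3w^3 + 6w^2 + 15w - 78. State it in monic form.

w - 2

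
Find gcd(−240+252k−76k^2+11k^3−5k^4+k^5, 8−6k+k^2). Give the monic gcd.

Repeated division with remainder:
  k^5−5k^4+11k^3−76k^2+252k−240 = (k^3+k^2+9k−30)(k^2−6k+8) + (0)
The last nonzero remainder k^2−6k+8 is already monic.

8−6k+k^2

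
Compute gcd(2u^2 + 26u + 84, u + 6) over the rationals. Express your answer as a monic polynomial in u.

u + 6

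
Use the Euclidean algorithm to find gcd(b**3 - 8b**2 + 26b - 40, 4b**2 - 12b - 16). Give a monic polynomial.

Repeated division with remainder:
  b**3 - 8b**2 + 26b - 40 = ((1/4)b - 5/4)(4b**2 - 12b - 16) + (15b - 60)
  4b**2 - 12b - 16 = ((4/15)b + 4/15)(15b - 60) + (0)
Last nonzero remainder: 15b - 60. Dividing through by 15 gives the monic gcd b - 4.

b - 4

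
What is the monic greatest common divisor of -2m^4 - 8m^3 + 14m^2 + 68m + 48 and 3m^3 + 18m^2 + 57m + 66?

Euclidean algorithm in ℚ[m]:
  -2m^4 - 8m^3 + 14m^2 + 68m + 48 = (-(2/3)m + 4/3)(3m^3 + 18m^2 + 57m + 66) + (28m^2 + 36m - 40)
  3m^3 + 18m^2 + 57m + 66 = ((3/28)m + 99/196)(28m^2 + 36m - 40) + ((2112/49)m + 4224/49)
  28m^2 + 36m - 40 = ((343/528)m - 245/528)((2112/49)m + 4224/49) + (0)
Last nonzero remainder: (2112/49)m + 4224/49. Dividing through by 2112/49 gives the monic gcd m + 2.

m + 2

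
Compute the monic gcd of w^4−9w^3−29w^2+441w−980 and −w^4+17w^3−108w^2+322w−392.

By polynomial division,
  w^4−9w^3−29w^2+441w−980 = (−1)(−w^4+17w^3−108w^2+322w−392) + (8w^3−137w^2+763w−1372)
  −w^4+17w^3−108w^2+322w−392 = (−(1/8)w−1/64)(8w^3−137w^2+763w−1372) + (−(945/64)w^2+(10395/64)w−6615/16)
  8w^3−137w^2+763w−1372 = (−(512/945)w+448/135)(−(945/64)w^2+(10395/64)w−6615/16) + (0)
Last nonzero remainder: −(945/64)w^2+(10395/64)w−6615/16. Dividing through by −945/64 gives the monic gcd w^2−11w+28.

w^2−11w+28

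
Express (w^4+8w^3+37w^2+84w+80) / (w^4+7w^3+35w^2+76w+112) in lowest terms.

Apply the Euclidean algorithm:
  w^4+8w^3+37w^2+84w+80 = (w^4+7w^3+35w^2+76w+112) + (w^3+2w^2+8w-32)
  w^4+7w^3+35w^2+76w+112 = (w+5)(w^3+2w^2+8w-32) + (17w^2+68w+272)
  w^3+2w^2+8w-32 = ((1/17)w-2/17)(17w^2+68w+272) + (0)
Last nonzero remainder: 17w^2+68w+272. Dividing through by 17 gives the monic gcd w^2+4w+16.
Cancel w^2+4w+16 from numerator and denominator to get the reduced form.

(w^2+4w+5)/(w^2+3w+7)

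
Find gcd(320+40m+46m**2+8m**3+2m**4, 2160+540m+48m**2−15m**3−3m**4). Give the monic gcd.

20+5m+m**2

Apply the Euclidean algorithm:
  2m**4+8m**3+46m**2+40m+320 = (−2/3)(−3m**4−15m**3+48m**2+540m+2160) + (−2m**3+78m**2+400m+1760)
  −3m**4−15m**3+48m**2+540m+2160 = ((3/2)m+66)(−2m**3+78m**2+400m+1760) + (−5700m**2−28500m−114000)
  −2m**3+78m**2+400m+1760 = ((1/2850)m−22/1425)(−5700m**2−28500m−114000) + (0)
Last nonzero remainder: −5700m**2−28500m−114000. Dividing through by −5700 gives the monic gcd m**2+5m+20.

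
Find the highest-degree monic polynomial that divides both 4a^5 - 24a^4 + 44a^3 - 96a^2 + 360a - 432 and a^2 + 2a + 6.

Euclidean algorithm in ℚ[a]:
  4a^5 - 24a^4 + 44a^3 - 96a^2 + 360a - 432 = (4a^3 - 32a^2 + 84a - 72)(a^2 + 2a + 6) + (0)
The last nonzero remainder a^2 + 2a + 6 is already monic.

a^2 + 2a + 6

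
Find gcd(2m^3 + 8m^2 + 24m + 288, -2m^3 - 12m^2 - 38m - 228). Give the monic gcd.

Euclidean algorithm in ℚ[m]:
  2m^3 + 8m^2 + 24m + 288 = (-1)(-2m^3 - 12m^2 - 38m - 228) + (-4m^2 - 14m + 60)
  -2m^3 - 12m^2 - 38m - 228 = ((1/2)m + 5/4)(-4m^2 - 14m + 60) + (-(101/2)m - 303)
  -4m^2 - 14m + 60 = ((8/101)m - 20/101)(-(101/2)m - 303) + (0)
Last nonzero remainder: -(101/2)m - 303. Dividing through by -101/2 gives the monic gcd m + 6.

m + 6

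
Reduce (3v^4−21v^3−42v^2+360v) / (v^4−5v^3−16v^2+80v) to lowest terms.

(3v−18)/(v−4)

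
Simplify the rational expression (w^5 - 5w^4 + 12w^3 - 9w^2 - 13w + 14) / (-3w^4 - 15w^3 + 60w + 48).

(-w^3 + 4w^2 - 10w + 7)/(3w^2 + 18w + 24)

Euclidean algorithm in ℚ[w]:
  w^5 - 5w^4 + 12w^3 - 9w^2 - 13w + 14 = (-(1/3)w + 10/3)(-3w^4 - 15w^3 + 60w + 48) + (62w^3 + 11w^2 - 197w - 146)
  -3w^4 - 15w^3 + 60w + 48 = (-(3/62)w - 897/3844)(62w^3 + 11w^2 - 197w - 146) + (-(26775/3844)w^2 + (26775/3844)w + 26775/1922)
  62w^3 + 11w^2 - 197w - 146 = (-(238328/26775)w - 280612/26775)(-(26775/3844)w^2 + (26775/3844)w + 26775/1922) + (0)
Last nonzero remainder: -(26775/3844)w^2 + (26775/3844)w + 26775/1922. Dividing through by -26775/3844 gives the monic gcd w^2 - w - 2.
Cancel w^2 - w - 2 from numerator and denominator to get the reduced form.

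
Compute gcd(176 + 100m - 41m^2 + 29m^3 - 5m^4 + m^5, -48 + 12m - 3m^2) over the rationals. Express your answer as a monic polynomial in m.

16 - 4m + m^2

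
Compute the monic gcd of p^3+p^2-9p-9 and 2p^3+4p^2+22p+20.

By polynomial division,
  p^3+p^2-9p-9 = (1/2)(2p^3+4p^2+22p+20) + (-p^2-20p-19)
  2p^3+4p^2+22p+20 = (-2p+36)(-p^2-20p-19) + (704p+704)
  -p^2-20p-19 = (-(1/704)p-19/704)(704p+704) + (0)
Last nonzero remainder: 704p+704. Dividing through by 704 gives the monic gcd p+1.

p+1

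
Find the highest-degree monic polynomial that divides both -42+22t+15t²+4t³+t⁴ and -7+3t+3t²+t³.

-1+t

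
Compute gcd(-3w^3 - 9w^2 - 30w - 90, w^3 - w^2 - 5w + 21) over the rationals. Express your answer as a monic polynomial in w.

Repeated division with remainder:
  -3w^3 - 9w^2 - 30w - 90 = (-3)(w^3 - w^2 - 5w + 21) + (-12w^2 - 45w - 27)
  w^3 - w^2 - 5w + 21 = (-(1/12)w + 19/48)(-12w^2 - 45w - 27) + ((169/16)w + 507/16)
  -12w^2 - 45w - 27 = (-(192/169)w - 144/169)((169/16)w + 507/16) + (0)
Last nonzero remainder: (169/16)w + 507/16. Dividing through by 169/16 gives the monic gcd w + 3.

w + 3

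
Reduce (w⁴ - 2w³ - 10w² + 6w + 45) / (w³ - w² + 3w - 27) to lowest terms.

Euclidean algorithm in ℚ[w]:
  w⁴ - 2w³ - 10w² + 6w + 45 = (w - 1)(w³ - w² + 3w - 27) + (-14w² + 36w + 18)
  w³ - w² + 3w - 27 = (-(1/14)w - 11/98)(-14w² + 36w + 18) + ((408/49)w - 1224/49)
  -14w² + 36w + 18 = (-(343/204)w - 49/68)((408/49)w - 1224/49) + (0)
Last nonzero remainder: (408/49)w - 1224/49. Dividing through by 408/49 gives the monic gcd w - 3.
Cancel w - 3 from numerator and denominator to get the reduced form.

(w³ + w² - 7w - 15)/(w² + 2w + 9)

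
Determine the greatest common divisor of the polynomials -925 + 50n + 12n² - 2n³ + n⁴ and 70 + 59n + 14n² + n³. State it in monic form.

Euclidean algorithm in ℚ[n]:
  n⁴ - 2n³ + 12n² + 50n - 925 = (n - 16)(n³ + 14n² + 59n + 70) + (177n² + 924n + 195)
  n³ + 14n² + 59n + 70 = ((1/177)n + 518/10443)(177n² + 924n + 195) + ((42000/3481)n + 210000/3481)
  177n² + 924n + 195 = ((205379/14000)n + 45253/14000)((42000/3481)n + 210000/3481) + (0)
Last nonzero remainder: (42000/3481)n + 210000/3481. Dividing through by 42000/3481 gives the monic gcd n + 5.

5 + n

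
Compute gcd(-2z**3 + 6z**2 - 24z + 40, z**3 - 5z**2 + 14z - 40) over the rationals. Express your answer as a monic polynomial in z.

Apply the Euclidean algorithm:
  -2z**3 + 6z**2 - 24z + 40 = (-2)(z**3 - 5z**2 + 14z - 40) + (-4z**2 + 4z - 40)
  z**3 - 5z**2 + 14z - 40 = (-(1/4)z + 1)(-4z**2 + 4z - 40) + (0)
Last nonzero remainder: -4z**2 + 4z - 40. Dividing through by -4 gives the monic gcd z**2 - z + 10.

z**2 - z + 10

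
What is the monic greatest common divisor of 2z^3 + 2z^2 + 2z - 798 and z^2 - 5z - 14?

z - 7

By polynomial division,
  2z^3 + 2z^2 + 2z - 798 = (2z + 12)(z^2 - 5z - 14) + (90z - 630)
  z^2 - 5z - 14 = ((1/90)z + 1/45)(90z - 630) + (0)
Last nonzero remainder: 90z - 630. Dividing through by 90 gives the monic gcd z - 7.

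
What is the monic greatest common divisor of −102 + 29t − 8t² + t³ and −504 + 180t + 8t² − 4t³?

Euclidean algorithm in ℚ[t]:
  t³ − 8t² + 29t − 102 = (−1/4)(−4t³ + 8t² + 180t − 504) + (−6t² + 74t − 228)
  −4t³ + 8t² + 180t − 504 = ((2/3)t + 62/9)(−6t² + 74t − 228) + (−(1600/9)t + 3200/3)
  −6t² + 74t − 228 = ((27/800)t − 171/800)(−(1600/9)t + 3200/3) + (0)
Last nonzero remainder: −(1600/9)t + 3200/3. Dividing through by −1600/9 gives the monic gcd t − 6.

−6 + t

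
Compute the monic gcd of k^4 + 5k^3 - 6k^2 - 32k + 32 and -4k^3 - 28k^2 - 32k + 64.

By polynomial division,
  k^4 + 5k^3 - 6k^2 - 32k + 32 = (-(1/4)k + 1/2)(-4k^3 - 28k^2 - 32k + 64) + (0)
Last nonzero remainder: -4k^3 - 28k^2 - 32k + 64. Dividing through by -4 gives the monic gcd k^3 + 7k^2 + 8k - 16.

k^3 + 7k^2 + 8k - 16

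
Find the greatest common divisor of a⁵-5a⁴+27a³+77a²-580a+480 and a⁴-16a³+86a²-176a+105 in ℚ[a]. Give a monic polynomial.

Euclidean algorithm in ℚ[a]:
  a⁵-5a⁴+27a³+77a²-580a+480 = (a+11)(a⁴-16a³+86a²-176a+105) + (117a³-693a²+1251a-675)
  a⁴-16a³+86a²-176a+105 = ((1/117)a-131/1521)(117a³-693a²+1251a-675) + ((2640/169)a²-(10560/169)a+7920/169)
  117a³-693a²+1251a-675 = ((6591/880)a-2535/176)((2640/169)a²-(10560/169)a+7920/169) + (0)
Last nonzero remainder: (2640/169)a²-(10560/169)a+7920/169. Dividing through by 2640/169 gives the monic gcd a²-4a+3.

a²-4a+3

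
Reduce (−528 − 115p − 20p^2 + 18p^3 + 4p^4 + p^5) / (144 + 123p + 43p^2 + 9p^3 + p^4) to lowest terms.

(−33 − p + p^2 + p^3)/(9 + 6p + p^2)

By polynomial division,
  p^5 + 4p^4 + 18p^3 − 20p^2 − 115p − 528 = (p − 5)(p^4 + 9p^3 + 43p^2 + 123p + 144) + (20p^3 + 72p^2 + 356p + 192)
  p^4 + 9p^3 + 43p^2 + 123p + 144 = ((1/20)p + 27/100)(20p^3 + 72p^2 + 356p + 192) + ((144/25)p^2 + (432/25)p + 2304/25)
  20p^3 + 72p^2 + 356p + 192 = ((125/36)p + 25/12)((144/25)p^2 + (432/25)p + 2304/25) + (0)
Last nonzero remainder: (144/25)p^2 + (432/25)p + 2304/25. Dividing through by 144/25 gives the monic gcd p^2 + 3p + 16.
Cancel p^2 + 3p + 16 from numerator and denominator to get the reduced form.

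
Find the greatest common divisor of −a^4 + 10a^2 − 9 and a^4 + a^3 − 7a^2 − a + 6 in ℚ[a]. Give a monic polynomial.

a^3 + 3a^2 − a − 3

By polynomial division,
  −a^4 + 10a^2 − 9 = (−1)(a^4 + a^3 − 7a^2 − a + 6) + (a^3 + 3a^2 − a − 3)
  a^4 + a^3 − 7a^2 − a + 6 = (a − 2)(a^3 + 3a^2 − a − 3) + (0)
The last nonzero remainder a^3 + 3a^2 − a − 3 is already monic.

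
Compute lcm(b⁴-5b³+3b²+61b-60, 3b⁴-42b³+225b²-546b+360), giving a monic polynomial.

Apply the Euclidean algorithm:
  b⁴-5b³+3b²+61b-60 = (1/3)(3b⁴-42b³+225b²-546b+360) + (9b³-72b²+243b-180)
  3b⁴-42b³+225b²-546b+360 = ((1/3)b-2)(9b³-72b²+243b-180) + (0)
Last nonzero remainder: 9b³-72b²+243b-180. Dividing through by 9 gives the monic gcd b³-8b²+27b-20.
Then lcm(f, g) = f·g / gcd(f, g); expanding and making the result monic gives the answer.

b⁵-11b⁴+33b³+43b²-426b+360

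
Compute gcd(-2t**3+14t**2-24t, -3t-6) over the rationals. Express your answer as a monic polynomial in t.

Euclidean algorithm in ℚ[t]:
  -2t**3+14t**2-24t = ((2/3)t**2-6t+20)(-3t-6) + (120)
  -3t-6 = (-(1/40)t-1/20)(120) + (0)
The last nonzero remainder is the constant 120, so the polynomials are coprime and gcd = 1.

1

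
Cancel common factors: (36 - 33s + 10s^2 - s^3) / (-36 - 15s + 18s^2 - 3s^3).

(-3 + s)/(3 + 3s)

Apply the Euclidean algorithm:
  -s^3 + 10s^2 - 33s + 36 = (1/3)(-3s^3 + 18s^2 - 15s - 36) + (4s^2 - 28s + 48)
  -3s^3 + 18s^2 - 15s - 36 = (-(3/4)s - 3/4)(4s^2 - 28s + 48) + (0)
Last nonzero remainder: 4s^2 - 28s + 48. Dividing through by 4 gives the monic gcd s^2 - 7s + 12.
Cancel s^2 - 7s + 12 from numerator and denominator to get the reduced form.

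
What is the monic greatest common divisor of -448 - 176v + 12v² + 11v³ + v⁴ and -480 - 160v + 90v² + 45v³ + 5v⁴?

16 + 8v + v²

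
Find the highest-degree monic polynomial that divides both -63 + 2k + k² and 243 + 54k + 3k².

Repeated division with remainder:
  k² + 2k - 63 = (1/3)(3k² + 54k + 243) + (-16k - 144)
  3k² + 54k + 243 = (-(3/16)k - 27/16)(-16k - 144) + (0)
Last nonzero remainder: -16k - 144. Dividing through by -16 gives the monic gcd k + 9.

9 + k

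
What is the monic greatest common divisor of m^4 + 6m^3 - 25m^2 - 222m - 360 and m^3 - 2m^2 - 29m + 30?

m^2 - m - 30

Apply the Euclidean algorithm:
  m^4 + 6m^3 - 25m^2 - 222m - 360 = (m + 8)(m^3 - 2m^2 - 29m + 30) + (20m^2 - 20m - 600)
  m^3 - 2m^2 - 29m + 30 = ((1/20)m - 1/20)(20m^2 - 20m - 600) + (0)
Last nonzero remainder: 20m^2 - 20m - 600. Dividing through by 20 gives the monic gcd m^2 - m - 30.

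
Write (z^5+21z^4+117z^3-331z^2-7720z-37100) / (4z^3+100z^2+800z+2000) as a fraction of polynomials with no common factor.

(z^3+z^2-3z-371)/(4z+20)

Apply the Euclidean algorithm:
  z^5+21z^4+117z^3-331z^2-7720z-37100 = ((1/4)z^2-z+17/4)(4z^3+100z^2+800z+2000) + (-456z^2-9120z-45600)
  4z^3+100z^2+800z+2000 = (-(1/114)z-5/114)(-456z^2-9120z-45600) + (0)
Last nonzero remainder: -456z^2-9120z-45600. Dividing through by -456 gives the monic gcd z^2+20z+100.
Cancel z^2+20z+100 from numerator and denominator to get the reduced form.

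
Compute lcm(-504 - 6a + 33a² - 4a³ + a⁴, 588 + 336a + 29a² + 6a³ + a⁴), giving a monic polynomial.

-7056 - 4620a - 96a² + 235a³ + 11a⁴ + 5a⁵ + a⁶

Apply the Euclidean algorithm:
  a⁴ - 4a³ + 33a² - 6a - 504 = (a⁴ + 6a³ + 29a² + 336a + 588) + (-10a³ + 4a² - 342a - 1092)
  a⁴ + 6a³ + 29a² + 336a + 588 = (-(1/10)a - 16/25)(-10a³ + 4a² - 342a - 1092) + (-(66/25)a² + (198/25)a - 2772/25)
  -10a³ + 4a² - 342a - 1092 = ((125/33)a + 325/33)(-(66/25)a² + (198/25)a - 2772/25) + (0)
Last nonzero remainder: -(66/25)a² + (198/25)a - 2772/25. Dividing through by -66/25 gives the monic gcd a² - 3a + 42.
Then lcm(f, g) = f·g / gcd(f, g); expanding and making the result monic gives the answer.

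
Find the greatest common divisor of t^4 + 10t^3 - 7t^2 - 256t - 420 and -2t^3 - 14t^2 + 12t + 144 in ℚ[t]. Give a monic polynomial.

Repeated division with remainder:
  t^4 + 10t^3 - 7t^2 - 256t - 420 = (-(1/2)t - 3/2)(-2t^3 - 14t^2 + 12t + 144) + (-22t^2 - 166t - 204)
  -2t^3 - 14t^2 + 12t + 144 = ((1/11)t - 6/121)(-22t^2 - 166t - 204) + ((2700/121)t + 16200/121)
  -22t^2 - 166t - 204 = (-(1331/1350)t - 2057/1350)((2700/121)t + 16200/121) + (0)
Last nonzero remainder: (2700/121)t + 16200/121. Dividing through by 2700/121 gives the monic gcd t + 6.

t + 6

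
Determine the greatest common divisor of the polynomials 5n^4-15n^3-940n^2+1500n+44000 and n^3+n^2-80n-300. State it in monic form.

Euclidean algorithm in ℚ[n]:
  5n^4-15n^3-940n^2+1500n+44000 = (5n-20)(n^3+n^2-80n-300) + (-520n^2+1400n+38000)
  n^3+n^2-80n-300 = (-(1/520)n-6/845)(-520n^2+1400n+38000) + ((510/169)n-5100/169)
  -520n^2+1400n+38000 = (-(8788/51)n-64220/51)((510/169)n-5100/169) + (0)
Last nonzero remainder: (510/169)n-5100/169. Dividing through by 510/169 gives the monic gcd n-10.

n-10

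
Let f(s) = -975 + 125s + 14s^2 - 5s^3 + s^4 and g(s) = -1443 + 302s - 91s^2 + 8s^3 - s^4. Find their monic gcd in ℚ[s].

Euclidean algorithm in ℚ[s]:
  s^4 - 5s^3 + 14s^2 + 125s - 975 = (-1)(-s^4 + 8s^3 - 91s^2 + 302s - 1443) + (3s^3 - 77s^2 + 427s - 2418)
  -s^4 + 8s^3 - 91s^2 + 302s - 1443 = (-(1/3)s - 53/9)(3s^3 - 77s^2 + 427s - 2418) + (-(3619/9)s^2 + (18095/9)s - 47047/3)
  3s^3 - 77s^2 + 427s - 2418 = (-(27/3619)s + 558/3619)(-(3619/9)s^2 + (18095/9)s - 47047/3) + (0)
Last nonzero remainder: -(3619/9)s^2 + (18095/9)s - 47047/3. Dividing through by -3619/9 gives the monic gcd s^2 - 5s + 39.

39 - 5s + s^2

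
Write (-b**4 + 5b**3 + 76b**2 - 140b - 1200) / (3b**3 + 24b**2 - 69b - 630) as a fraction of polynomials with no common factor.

Repeated division with remainder:
  -b**4 + 5b**3 + 76b**2 - 140b - 1200 = (-(1/3)b + 13/3)(3b**3 + 24b**2 - 69b - 630) + (-51b**2 - 51b + 1530)
  3b**3 + 24b**2 - 69b - 630 = (-(1/17)b - 7/17)(-51b**2 - 51b + 1530) + (0)
Last nonzero remainder: -51b**2 - 51b + 1530. Dividing through by -51 gives the monic gcd b**2 + b - 30.
Cancel b**2 + b - 30 from numerator and denominator to get the reduced form.

(-b**2 + 6b + 40)/(3b + 21)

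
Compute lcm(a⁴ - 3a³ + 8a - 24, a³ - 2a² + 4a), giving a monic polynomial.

Apply the Euclidean algorithm:
  a⁴ - 3a³ + 8a - 24 = (a - 1)(a³ - 2a² + 4a) + (-6a² + 12a - 24)
  a³ - 2a² + 4a = (-(1/6)a)(-6a² + 12a - 24) + (0)
Last nonzero remainder: -6a² + 12a - 24. Dividing through by -6 gives the monic gcd a² - 2a + 4.
Then lcm(f, g) = f·g / gcd(f, g); expanding and making the result monic gives the answer.

a⁵ - 3a⁴ + 8a² - 24a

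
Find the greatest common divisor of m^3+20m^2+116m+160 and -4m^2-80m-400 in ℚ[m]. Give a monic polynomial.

m+10

Repeated division with remainder:
  m^3+20m^2+116m+160 = (-(1/4)m)(-4m^2-80m-400) + (16m+160)
  -4m^2-80m-400 = (-(1/4)m-5/2)(16m+160) + (0)
Last nonzero remainder: 16m+160. Dividing through by 16 gives the monic gcd m+10.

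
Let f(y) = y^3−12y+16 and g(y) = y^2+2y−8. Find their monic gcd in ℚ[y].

Apply the Euclidean algorithm:
  y^3−12y+16 = (y−2)(y^2+2y−8) + (0)
The last nonzero remainder y^2+2y−8 is already monic.

y^2+2y−8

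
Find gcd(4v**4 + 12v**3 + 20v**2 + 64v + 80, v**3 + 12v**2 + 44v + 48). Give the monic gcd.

v + 2

Repeated division with remainder:
  4v**4 + 12v**3 + 20v**2 + 64v + 80 = (4v - 36)(v**3 + 12v**2 + 44v + 48) + (276v**2 + 1456v + 1808)
  v**3 + 12v**2 + 44v + 48 = ((1/276)v + 116/4761)(276v**2 + 1456v + 1808) + ((9400/4761)v + 18800/4761)
  276v**2 + 1456v + 1808 = ((328509/2350)v + 537993/1175)((9400/4761)v + 18800/4761) + (0)
Last nonzero remainder: (9400/4761)v + 18800/4761. Dividing through by 9400/4761 gives the monic gcd v + 2.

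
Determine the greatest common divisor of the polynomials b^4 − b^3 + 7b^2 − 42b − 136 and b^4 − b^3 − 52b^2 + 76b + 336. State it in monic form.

b^2 − 2b − 8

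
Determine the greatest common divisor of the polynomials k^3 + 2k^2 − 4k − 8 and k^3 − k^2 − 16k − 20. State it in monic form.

k^2 + 4k + 4

Repeated division with remainder:
  k^3 + 2k^2 − 4k − 8 = (k^3 − k^2 − 16k − 20) + (3k^2 + 12k + 12)
  k^3 − k^2 − 16k − 20 = ((1/3)k − 5/3)(3k^2 + 12k + 12) + (0)
Last nonzero remainder: 3k^2 + 12k + 12. Dividing through by 3 gives the monic gcd k^2 + 4k + 4.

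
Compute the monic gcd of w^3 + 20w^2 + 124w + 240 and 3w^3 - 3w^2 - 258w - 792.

By polynomial division,
  w^3 + 20w^2 + 124w + 240 = (1/3)(3w^3 - 3w^2 - 258w - 792) + (21w^2 + 210w + 504)
  3w^3 - 3w^2 - 258w - 792 = ((1/7)w - 11/7)(21w^2 + 210w + 504) + (0)
Last nonzero remainder: 21w^2 + 210w + 504. Dividing through by 21 gives the monic gcd w^2 + 10w + 24.

w^2 + 10w + 24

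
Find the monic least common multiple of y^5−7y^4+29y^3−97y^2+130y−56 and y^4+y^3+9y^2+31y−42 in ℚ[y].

y^6−4y^5+8y^4−10y^3−161y^2+334y−168

By polynomial division,
  y^5−7y^4+29y^3−97y^2+130y−56 = (y−8)(y^4+y^3+9y^2+31y−42) + (28y^3−56y^2+420y−392)
  y^4+y^3+9y^2+31y−42 = ((1/28)y+3/28)(28y^3−56y^2+420y−392) + (0)
Last nonzero remainder: 28y^3−56y^2+420y−392. Dividing through by 28 gives the monic gcd y^3−2y^2+15y−14.
Then lcm(f, g) = f·g / gcd(f, g); expanding and making the result monic gives the answer.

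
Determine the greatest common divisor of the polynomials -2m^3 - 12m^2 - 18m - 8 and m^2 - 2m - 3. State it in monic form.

Repeated division with remainder:
  -2m^3 - 12m^2 - 18m - 8 = (-2m - 16)(m^2 - 2m - 3) + (-56m - 56)
  m^2 - 2m - 3 = (-(1/56)m + 3/56)(-56m - 56) + (0)
Last nonzero remainder: -56m - 56. Dividing through by -56 gives the monic gcd m + 1.

m + 1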